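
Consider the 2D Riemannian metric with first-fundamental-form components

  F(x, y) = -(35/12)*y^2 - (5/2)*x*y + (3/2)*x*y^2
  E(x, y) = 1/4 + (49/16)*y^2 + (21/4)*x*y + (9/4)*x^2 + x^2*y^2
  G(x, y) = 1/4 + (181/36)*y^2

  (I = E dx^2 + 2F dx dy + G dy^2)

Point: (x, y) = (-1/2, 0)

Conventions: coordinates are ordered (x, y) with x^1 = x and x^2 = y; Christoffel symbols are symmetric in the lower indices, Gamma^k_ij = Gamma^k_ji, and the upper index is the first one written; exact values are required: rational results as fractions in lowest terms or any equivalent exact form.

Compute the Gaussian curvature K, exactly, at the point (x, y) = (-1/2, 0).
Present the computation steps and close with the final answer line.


E = 13/16, F = 0, G = 1/4, EG - F^2 = 13/64 at the point
E_x = -9/4, E_y = -21/8, F_x = 0, F_y = 5/4, G_x = 0, G_y = 0
E_yy = 53/8, F_xy = -5/2, G_xx = 0
Brioschi: K = (det M1 - det M2) / (EG - F^2)^2 with the standard first/second-derivative matrices M1, M2.
M1 = [[-E_yy/2 + F_xy - G_xx/2, E_x/2, F_x - E_y/2], [F_y - G_x/2, E, F], [G_y/2, F, G]] = [[-93/16, -9/8, 21/16], [5/4, 13/16, 0], [0, 0, 1/4]]; det M1 = -849/1024
M2 = [[0, E_y/2, G_x/2], [E_y/2, E, F], [G_x/2, F, G]] = [[0, -21/16, 0], [-21/16, 13/16, 0], [0, 0, 1/4]]; det M2 = -441/1024
det M1 - det M2 = -51/128; K = -51/128 / (13/64)^2 = -1632/169

Answer: K = -1632/169


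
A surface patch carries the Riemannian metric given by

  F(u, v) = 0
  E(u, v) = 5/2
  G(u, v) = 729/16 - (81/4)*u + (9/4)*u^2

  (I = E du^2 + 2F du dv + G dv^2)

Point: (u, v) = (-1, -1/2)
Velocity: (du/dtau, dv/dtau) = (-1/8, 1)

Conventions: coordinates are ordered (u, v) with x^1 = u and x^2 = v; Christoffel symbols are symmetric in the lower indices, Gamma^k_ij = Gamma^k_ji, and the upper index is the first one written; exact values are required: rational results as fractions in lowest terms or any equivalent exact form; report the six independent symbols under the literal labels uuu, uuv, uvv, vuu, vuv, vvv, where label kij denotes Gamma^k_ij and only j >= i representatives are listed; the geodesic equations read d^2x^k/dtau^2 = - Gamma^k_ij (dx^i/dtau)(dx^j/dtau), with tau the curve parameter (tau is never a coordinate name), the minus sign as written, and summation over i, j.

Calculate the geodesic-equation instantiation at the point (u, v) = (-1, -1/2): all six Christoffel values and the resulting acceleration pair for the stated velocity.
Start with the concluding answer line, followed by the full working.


Answer: Gamma_uuu = 0, Gamma_uuv = 0, Gamma_uvv = 99/20, Gamma_vuu = 0, Gamma_vuv = -2/11, Gamma_vvv = 0; accelerations (d^2u/dtau^2, d^2v/dtau^2) = (-99/20, -1/22)

E = 5/2, F = 0, G = 1089/16 at the point
E_u = 0, E_v = 0, F_u = 0, F_v = 0, G_u = -99/4, G_v = 0
EG - F^2 = 5445/32;  g^inv = (32/5445) * [[1089/16, 0], [0, 5/2]]
first-kind symbols [ij,l] = (1/2)(d_i g_jl + d_j g_il - d_l g_ij): [uu,u] = E_u/2 = 0, [uu,v] = F_u - E_v/2 = 0, [uv,u] = E_v/2 = 0, [uv,v] = G_u/2 = -99/8, [vv,u] = F_v - G_u/2 = 99/8, [vv,v] = G_v/2 = 0
Gamma^u_ij = (G*[ij,u] - F*[ij,v])/(EG - F^2), Gamma^v_ij = (E*[ij,v] - F*[ij,u])/(EG - F^2)
Gamma_uuu = 0, Gamma_uuv = 0, Gamma_uvv = 99/20, Gamma_vuu = 0, Gamma_vuv = -2/11, Gamma_vvv = 0
d^2u/dtau^2 = -(Gamma_uuu*(-1/8)^2 + 2*Gamma_uuv*(-1/8)*(1) + Gamma_uvv*(1)^2) = -99/20
d^2v/dtau^2 = -(Gamma_vuu*(-1/8)^2 + 2*Gamma_vuv*(-1/8)*(1) + Gamma_vvv*(1)^2) = -1/22


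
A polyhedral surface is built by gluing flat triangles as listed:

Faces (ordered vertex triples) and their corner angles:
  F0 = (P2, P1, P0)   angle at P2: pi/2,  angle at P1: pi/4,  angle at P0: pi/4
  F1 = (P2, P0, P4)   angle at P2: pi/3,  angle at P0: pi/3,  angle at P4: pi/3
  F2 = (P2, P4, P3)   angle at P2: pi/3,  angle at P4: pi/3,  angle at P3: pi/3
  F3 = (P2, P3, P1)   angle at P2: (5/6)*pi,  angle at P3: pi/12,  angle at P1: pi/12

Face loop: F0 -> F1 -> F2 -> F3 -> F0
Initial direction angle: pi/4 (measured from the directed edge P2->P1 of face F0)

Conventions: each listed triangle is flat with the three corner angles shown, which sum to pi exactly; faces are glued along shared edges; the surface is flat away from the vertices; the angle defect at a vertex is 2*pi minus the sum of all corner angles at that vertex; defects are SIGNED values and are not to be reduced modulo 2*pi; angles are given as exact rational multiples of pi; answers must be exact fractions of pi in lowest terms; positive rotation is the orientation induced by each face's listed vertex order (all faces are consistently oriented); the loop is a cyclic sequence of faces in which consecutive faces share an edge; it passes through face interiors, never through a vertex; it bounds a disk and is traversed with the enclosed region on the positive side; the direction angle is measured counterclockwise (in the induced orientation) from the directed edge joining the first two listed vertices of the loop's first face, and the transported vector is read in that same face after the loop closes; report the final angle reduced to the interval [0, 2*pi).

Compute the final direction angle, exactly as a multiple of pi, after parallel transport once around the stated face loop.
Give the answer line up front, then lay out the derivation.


Answer: final direction angle = pi/4

enclosed vertex P2: corner angles sum to 2*pi, defect = 2*pi - 2*pi = 0
summing the enclosed defects onto the initial angle, mod 2*pi in the induced orientation:
final angle = pi/4 + 0 = pi/4 (mod 2*pi)


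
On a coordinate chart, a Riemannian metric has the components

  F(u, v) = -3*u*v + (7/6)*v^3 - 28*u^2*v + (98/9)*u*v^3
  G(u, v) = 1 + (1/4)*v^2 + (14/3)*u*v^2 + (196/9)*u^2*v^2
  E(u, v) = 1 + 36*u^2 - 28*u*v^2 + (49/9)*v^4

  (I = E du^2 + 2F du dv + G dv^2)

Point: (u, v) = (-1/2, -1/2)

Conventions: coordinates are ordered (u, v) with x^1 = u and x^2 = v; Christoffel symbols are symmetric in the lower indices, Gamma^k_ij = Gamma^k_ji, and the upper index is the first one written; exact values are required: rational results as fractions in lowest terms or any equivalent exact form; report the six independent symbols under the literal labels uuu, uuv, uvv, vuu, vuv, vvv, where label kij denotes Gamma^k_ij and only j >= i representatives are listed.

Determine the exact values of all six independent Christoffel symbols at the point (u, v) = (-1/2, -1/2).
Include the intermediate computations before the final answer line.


E = 1993/144, F = 473/144, G = 265/144 at the point
E_u = -43, E_v = -301/18, F_u = -499/36, F_v = -209/24, G_u = -77/18, G_v = -121/36
EG - F^2 = 1057/72;  g^inv = (72/1057) * [[265/144, -473/144], [-473/144, 1993/144]]
first-kind symbols [ij,l] = (1/2)(d_i g_jl + d_j g_il - d_l g_ij): [uu,u] = E_u/2 = -43/2, [uu,v] = F_u - E_v/2 = -11/2, [uv,u] = E_v/2 = -301/36, [uv,v] = G_u/2 = -77/36, [vv,u] = F_v - G_u/2 = -473/72, [vv,v] = G_v/2 = -121/72
Gamma^u_ij = (G*[ij,u] - F*[ij,v])/(EG - F^2), Gamma^v_ij = (E*[ij,v] - F*[ij,u])/(EG - F^2)

Answer: Gamma_uuu = -1548/1057, Gamma_uuv = -86/151, Gamma_uvv = -473/1057, Gamma_vuu = -396/1057, Gamma_vuv = -22/151, Gamma_vvv = -121/1057


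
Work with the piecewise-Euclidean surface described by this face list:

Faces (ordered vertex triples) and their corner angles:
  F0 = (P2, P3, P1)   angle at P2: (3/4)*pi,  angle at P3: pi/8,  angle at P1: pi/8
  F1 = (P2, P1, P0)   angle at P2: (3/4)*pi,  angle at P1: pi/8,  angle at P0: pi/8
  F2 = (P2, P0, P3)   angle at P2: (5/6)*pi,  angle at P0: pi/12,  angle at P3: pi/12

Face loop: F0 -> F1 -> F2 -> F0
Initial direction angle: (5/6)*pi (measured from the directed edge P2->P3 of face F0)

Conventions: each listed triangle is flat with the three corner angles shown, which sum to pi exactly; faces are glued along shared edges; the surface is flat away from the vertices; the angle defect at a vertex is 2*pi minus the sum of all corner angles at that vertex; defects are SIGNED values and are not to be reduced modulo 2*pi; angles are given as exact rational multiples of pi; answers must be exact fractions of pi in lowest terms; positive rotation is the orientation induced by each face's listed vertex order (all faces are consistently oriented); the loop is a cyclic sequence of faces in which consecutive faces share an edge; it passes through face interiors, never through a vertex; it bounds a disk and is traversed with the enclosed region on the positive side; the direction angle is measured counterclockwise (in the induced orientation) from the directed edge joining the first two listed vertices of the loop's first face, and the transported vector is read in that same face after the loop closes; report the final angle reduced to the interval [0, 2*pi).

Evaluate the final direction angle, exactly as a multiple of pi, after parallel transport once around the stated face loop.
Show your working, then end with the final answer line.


enclosed vertex P2: corner angles sum to (7/3)*pi, defect = 2*pi - (7/3)*pi = -pi/3
final direction = starting direction + enclosed defect total, reduced mod 2*pi (induced orientation)
final angle = (5/6)*pi - pi/3 = pi/2 (mod 2*pi)

Answer: final direction angle = pi/2


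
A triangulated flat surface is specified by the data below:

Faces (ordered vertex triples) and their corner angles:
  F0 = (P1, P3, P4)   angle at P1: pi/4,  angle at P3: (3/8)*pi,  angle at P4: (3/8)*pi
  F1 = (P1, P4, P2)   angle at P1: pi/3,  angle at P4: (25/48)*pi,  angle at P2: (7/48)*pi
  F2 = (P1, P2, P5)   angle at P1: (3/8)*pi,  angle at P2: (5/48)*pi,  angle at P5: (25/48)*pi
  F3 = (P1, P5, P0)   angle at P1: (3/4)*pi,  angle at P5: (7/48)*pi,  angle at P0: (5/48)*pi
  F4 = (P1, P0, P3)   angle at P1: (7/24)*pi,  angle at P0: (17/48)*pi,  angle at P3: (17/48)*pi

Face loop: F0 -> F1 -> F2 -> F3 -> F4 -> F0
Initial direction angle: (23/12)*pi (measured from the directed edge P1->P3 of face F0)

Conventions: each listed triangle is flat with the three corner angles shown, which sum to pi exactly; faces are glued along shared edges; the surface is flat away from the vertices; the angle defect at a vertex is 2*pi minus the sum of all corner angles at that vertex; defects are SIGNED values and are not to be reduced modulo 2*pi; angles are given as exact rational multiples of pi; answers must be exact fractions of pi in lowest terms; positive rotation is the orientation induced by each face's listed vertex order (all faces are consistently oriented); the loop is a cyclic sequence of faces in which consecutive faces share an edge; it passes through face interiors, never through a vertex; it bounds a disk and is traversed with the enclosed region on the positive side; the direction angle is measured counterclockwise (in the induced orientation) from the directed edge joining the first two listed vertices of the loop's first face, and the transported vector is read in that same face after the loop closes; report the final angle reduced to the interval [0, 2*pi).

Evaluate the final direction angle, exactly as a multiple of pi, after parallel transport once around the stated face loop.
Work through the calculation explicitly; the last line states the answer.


enclosed vertex P1: corner angles sum to 2*pi, defect = 2*pi - 2*pi = 0
transport around the loop rotates by the sum of enclosed defects; add to the initial angle mod 2*pi
final angle = (23/12)*pi + 0 = (23/12)*pi (mod 2*pi)

Answer: final direction angle = (23/12)*pi


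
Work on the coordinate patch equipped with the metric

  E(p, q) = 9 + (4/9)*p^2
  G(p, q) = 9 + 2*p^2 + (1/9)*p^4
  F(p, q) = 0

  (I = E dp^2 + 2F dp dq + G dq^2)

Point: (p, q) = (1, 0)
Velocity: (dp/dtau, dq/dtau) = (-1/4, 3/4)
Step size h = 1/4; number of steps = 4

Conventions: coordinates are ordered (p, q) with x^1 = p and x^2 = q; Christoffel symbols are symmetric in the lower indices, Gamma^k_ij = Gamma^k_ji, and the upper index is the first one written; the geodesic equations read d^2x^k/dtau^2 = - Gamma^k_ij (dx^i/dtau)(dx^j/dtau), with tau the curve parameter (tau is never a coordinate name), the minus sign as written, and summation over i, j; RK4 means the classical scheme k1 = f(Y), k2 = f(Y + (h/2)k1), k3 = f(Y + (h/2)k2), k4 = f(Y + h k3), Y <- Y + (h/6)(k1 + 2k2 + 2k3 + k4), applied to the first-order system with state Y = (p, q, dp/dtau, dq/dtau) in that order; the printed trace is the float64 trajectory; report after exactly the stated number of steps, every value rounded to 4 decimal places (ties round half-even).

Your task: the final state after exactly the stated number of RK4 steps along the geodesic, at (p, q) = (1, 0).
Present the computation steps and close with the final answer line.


f(Y) = (dp/dtau, dq/dtau, -Gamma^p_ij Y'^i Y'^j, -Gamma^q_ij Y'^i Y'^j) with the Gammas evaluated at the stage position; h = 0.250000; intermediate values shown to 6 dp
step 0: p = 1.0000, q = 0.0000, dp/dtau = -0.2500, dq/dtau = 0.7500
step 1:
  k1: at (p, q) = (1.000000, 0.000000), (dp/dtau, dq/dtau) = (-0.250000, 0.750000); Gamma_ppp = 0.047059, Gamma_ppq = 0.000000, Gamma_pqq = -0.235294, Gamma_qpp = 0.000000, Gamma_qpq = 0.200000, Gamma_qqq = 0.000000; k1 = (-0.250000, 0.750000, 0.129412, 0.075000)
  k2: at (p, q) = (0.968750, 0.093750), (dp/dtau, dq/dtau) = (-0.233824, 0.759375); Gamma_ppp = 0.045721, Gamma_ppq = 0.000000, Gamma_pqq = -0.227197, Gamma_qpp = 0.000000, Gamma_qpq = 0.194949, Gamma_qqq = 0.000000; k2 = (-0.233824, 0.759375, 0.128513, 0.069230)
  k3: at (p, q) = (0.970772, 0.094922), (dp/dtau, dq/dtau) = (-0.233936, 0.758654); Gamma_ppp = 0.045808, Gamma_ppq = 0.000000, Gamma_pqq = -0.227719, Gamma_qpp = 0.000000, Gamma_qpq = 0.195279, Gamma_qqq = 0.000000; k3 = (-0.233936, 0.758654, 0.128558, 0.069315)
  k4: at (p, q) = (0.941516, 0.189663), (dp/dtau, dq/dtau) = (-0.217861, 0.767329); Gamma_ppp = 0.044545, Gamma_ppq = 0.000000, Gamma_pqq = -0.220194, Gamma_qpp = 0.000000, Gamma_qpq = 0.190466, Gamma_qqq = 0.000000; k4 = (-0.217861, 0.767329, 0.127535, 0.063681)
  Y <- Y + (h/6)(k1 + 2k2 + 2k3 + k4): p = 0.9415, q = 0.1897, dp/dtau = -0.2179, dq/dtau = 0.7673
step 2:
  k1: at (p, q) = (0.941526, 0.189724), (dp/dtau, dq/dtau) = (-0.217871, 0.767324); Gamma_ppp = 0.044545, Gamma_ppq = 0.000000, Gamma_pqq = -0.220197, Gamma_qpp = 0.000000, Gamma_qpq = 0.190468, Gamma_qqq = 0.000000; k1 = (-0.217871, 0.767324, 0.127534, 0.063684)
  k2: at (p, q) = (0.914292, 0.285640), (dp/dtau, dq/dtau) = (-0.201930, 0.775284); Gamma_ppp = 0.043360, Gamma_ppq = 0.000000, Gamma_pqq = -0.213244, Gamma_qpp = 0.000000, Gamma_qpq = 0.185909, Gamma_qqq = 0.000000; k2 = (-0.201930, 0.775284, 0.126406, 0.058209)
  k3: at (p, q) = (0.916285, 0.286635), (dp/dtau, dq/dtau) = (-0.202071, 0.774600); Gamma_ppp = 0.043447, Gamma_ppq = 0.000000, Gamma_pqq = -0.213751, Gamma_qpp = 0.000000, Gamma_qpq = 0.186245, Gamma_qqq = 0.000000; k3 = (-0.202071, 0.774600, 0.126478, 0.058303)
  k4: at (p, q) = (0.891008, 0.383374), (dp/dtau, dq/dtau) = (-0.186252, 0.781900); Gamma_ppp = 0.042340, Gamma_ppq = 0.000000, Gamma_pqq = -0.207339, Gamma_qpp = 0.000000, Gamma_qpq = 0.181952, Gamma_qqq = 0.000000; k4 = (-0.186252, 0.781900, 0.125291, 0.052995)
  Y <- Y + (h/6)(k1 + 2k2 + 2k3 + k4): p = 0.8910, q = 0.3834, dp/dtau = -0.1863, dq/dtau = 0.7819
step 3:
  k1: at (p, q) = (0.891021, 0.383432), (dp/dtau, dq/dtau) = (-0.186263, 0.781895); Gamma_ppp = 0.042341, Gamma_ppq = 0.000000, Gamma_pqq = -0.207342, Gamma_qpp = 0.000000, Gamma_qpq = 0.181954, Gamma_qqq = 0.000000; k1 = (-0.186263, 0.781895, 0.125292, 0.052999)
  k2: at (p, q) = (0.867738, 0.481169), (dp/dtau, dq/dtau) = (-0.170602, 0.788520); Gamma_ppp = 0.041315, Gamma_ppq = 0.000000, Gamma_pqq = -0.201472, Gamma_qpp = 0.000000, Gamma_qpq = 0.177943, Gamma_qqq = 0.000000; k2 = (-0.170602, 0.788520, 0.124065, 0.047875)
  k3: at (p, q) = (0.869695, 0.481997), (dp/dtau, dq/dtau) = (-0.170755, 0.787879); Gamma_ppp = 0.041402, Gamma_ppq = 0.000000, Gamma_pqq = -0.201964, Gamma_qpp = 0.000000, Gamma_qpq = 0.178283, Gamma_qqq = 0.000000; k3 = (-0.170755, 0.787879, 0.124163, 0.047970)
  k4: at (p, q) = (0.848332, 0.580402), (dp/dtau, dq/dtau) = (-0.155223, 0.793887); Gamma_ppp = 0.040455, Gamma_ppq = 0.000000, Gamma_pqq = -0.196606, Gamma_qpp = 0.000000, Gamma_qpq = 0.174560, Gamma_qqq = 0.000000; k4 = (-0.155223, 0.793887, 0.122937, 0.043022)
  Y <- Y + (h/6)(k1 + 2k2 + 2k3 + k4): p = 0.8483, q = 0.5805, dp/dtau = -0.1552, dq/dtau = 0.7939
step 4:
  k1: at (p, q) = (0.848346, 0.580457), (dp/dtau, dq/dtau) = (-0.155235, 0.793883); Gamma_ppp = 0.040456, Gamma_ppq = 0.000000, Gamma_pqq = -0.196609, Gamma_qpp = 0.000000, Gamma_qpq = 0.174562, Gamma_qqq = 0.000000; k1 = (-0.155235, 0.793883, 0.122938, 0.043025)
  k2: at (p, q) = (0.828941, 0.679692), (dp/dtau, dq/dtau) = (-0.139867, 0.799261); Gamma_ppp = 0.039592, Gamma_ppq = 0.000000, Gamma_pqq = -0.191766, Gamma_qpp = 0.000000, Gamma_qpq = 0.171143, Gamma_qqq = 0.000000; k2 = (-0.139867, 0.799261, 0.121729, 0.038264)
  k3: at (p, q) = (0.830862, 0.680364), (dp/dtau, dq/dtau) = (-0.140019, 0.798666); Gamma_ppp = 0.039678, Gamma_ppq = 0.000000, Gamma_pqq = -0.192245, Gamma_qpp = 0.000000, Gamma_qpq = 0.171483, Gamma_qqq = 0.000000; k3 = (-0.140019, 0.798666, 0.121849, 0.038353)
  k4: at (p, q) = (0.813341, 0.780123), (dp/dtau, dq/dtau) = (-0.124773, 0.803471); Gamma_ppp = 0.038894, Gamma_ppq = 0.000000, Gamma_pqq = -0.187890, Gamma_qpp = 0.000000, Gamma_qpq = 0.168367, Gamma_qqq = 0.000000; k4 = (-0.124773, 0.803471, 0.120690, 0.033758)
  Y <- Y + (h/6)(k1 + 2k2 + 2k3 + k4): p = 0.8134, q = 0.7802, dp/dtau = -0.1248, dq/dtau = 0.8035

Answer: p = 0.8134, q = 0.7802, dp/dtau = -0.1248, dq/dtau = 0.8035


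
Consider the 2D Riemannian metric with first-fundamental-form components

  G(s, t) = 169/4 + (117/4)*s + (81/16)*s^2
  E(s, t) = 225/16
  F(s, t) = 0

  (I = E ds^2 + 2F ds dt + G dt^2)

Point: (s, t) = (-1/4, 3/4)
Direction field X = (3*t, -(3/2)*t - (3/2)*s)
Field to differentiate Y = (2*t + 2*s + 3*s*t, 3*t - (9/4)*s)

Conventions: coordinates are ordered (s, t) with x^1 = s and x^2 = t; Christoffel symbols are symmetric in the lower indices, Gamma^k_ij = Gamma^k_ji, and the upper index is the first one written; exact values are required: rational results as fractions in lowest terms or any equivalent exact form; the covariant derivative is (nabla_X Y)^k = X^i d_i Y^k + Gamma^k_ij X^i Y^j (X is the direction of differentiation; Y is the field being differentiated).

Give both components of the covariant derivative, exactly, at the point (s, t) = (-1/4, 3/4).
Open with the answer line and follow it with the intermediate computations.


Answer: (nabla_X Y)^s = 2721/256, (nabla_X Y)^t = -7659/1520

E = 225/16, F = 0, G = 9025/256 at the point
E_s = 0, E_t = 0, F_s = 0, F_t = 0, G_s = 855/32, G_t = 0
EG - F^2 = 2030625/4096;  g^inv = (4096/2030625) * [[9025/256, 0], [0, 225/16]]
first-kind symbols [ij,l] = (1/2)(d_i g_jl + d_j g_il - d_l g_ij): [ss,s] = E_s/2 = 0, [ss,t] = F_s - E_t/2 = 0, [st,s] = E_t/2 = 0, [st,t] = G_s/2 = 855/64, [tt,s] = F_t - G_s/2 = -855/64, [tt,t] = G_t/2 = 0
Gamma^s_ij = (G*[ij,s] - F*[ij,t])/(EG - F^2), Gamma^t_ij = (E*[ij,t] - F*[ij,s])/(EG - F^2)
Gamma_sss = 0, Gamma_sst = 0, Gamma_stt = -19/20, Gamma_tss = 0, Gamma_tst = 36/95, Gamma_ttt = 0
X = (9/4, -3/4), Y = (7/16, 45/16) at the point


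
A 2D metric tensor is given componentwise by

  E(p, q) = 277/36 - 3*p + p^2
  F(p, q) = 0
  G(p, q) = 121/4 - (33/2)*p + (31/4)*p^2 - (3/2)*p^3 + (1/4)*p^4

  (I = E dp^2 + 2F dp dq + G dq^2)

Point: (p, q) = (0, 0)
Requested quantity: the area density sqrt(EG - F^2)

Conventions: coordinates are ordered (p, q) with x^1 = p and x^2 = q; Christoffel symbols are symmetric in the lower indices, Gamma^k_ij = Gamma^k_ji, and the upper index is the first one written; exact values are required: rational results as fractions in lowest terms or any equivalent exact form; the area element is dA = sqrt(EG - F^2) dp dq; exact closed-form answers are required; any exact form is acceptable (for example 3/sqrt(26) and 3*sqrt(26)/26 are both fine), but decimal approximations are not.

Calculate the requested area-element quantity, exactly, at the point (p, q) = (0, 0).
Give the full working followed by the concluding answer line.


E = 277/36, F = 0, G = 121/4; EG - F^2 = 33517/144

Answer: sqrt(EG - F^2) = 11*sqrt(277)/12


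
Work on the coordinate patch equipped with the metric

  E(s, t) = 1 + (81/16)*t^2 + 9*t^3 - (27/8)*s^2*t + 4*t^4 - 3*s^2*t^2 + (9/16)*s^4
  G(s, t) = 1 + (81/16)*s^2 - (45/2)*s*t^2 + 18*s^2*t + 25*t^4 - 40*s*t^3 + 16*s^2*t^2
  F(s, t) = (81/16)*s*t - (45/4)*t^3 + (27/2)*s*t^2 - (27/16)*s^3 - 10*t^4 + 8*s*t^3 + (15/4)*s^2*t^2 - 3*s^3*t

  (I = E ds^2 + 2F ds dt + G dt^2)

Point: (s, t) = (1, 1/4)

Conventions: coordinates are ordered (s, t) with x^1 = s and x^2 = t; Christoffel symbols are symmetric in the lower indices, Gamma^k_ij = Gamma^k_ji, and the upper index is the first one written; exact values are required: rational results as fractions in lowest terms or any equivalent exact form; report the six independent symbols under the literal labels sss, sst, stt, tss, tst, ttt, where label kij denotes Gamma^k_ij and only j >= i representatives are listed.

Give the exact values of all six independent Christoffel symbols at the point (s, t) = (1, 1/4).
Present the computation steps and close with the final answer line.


E = 257/256, F = -47/256, G = 2465/256 at the point
E_s = 3/16, E_t = -13/32, F_s = -295/64, F_t = 605/64, G_s = 611/32, G_t = 141/16
EG - F^2 = 1233/128;  g^inv = (128/1233) * [[2465/256, 47/256], [47/256, 257/256]]
first-kind symbols [ij,l] = (1/2)(d_i g_jl + d_j g_il - d_l g_ij): [ss,s] = E_s/2 = 3/32, [ss,t] = F_s - E_t/2 = -141/32, [st,s] = E_t/2 = -13/64, [st,t] = G_s/2 = 611/64, [tt,s] = F_t - G_s/2 = -3/32, [tt,t] = G_t/2 = 141/32
Gamma^s_ij = (G*[ij,s] - F*[ij,t])/(EG - F^2), Gamma^t_ij = (E*[ij,t] - F*[ij,s])/(EG - F^2)

Answer: Gamma_sss = 4/411, Gamma_sst = -26/1233, Gamma_stt = -4/411, Gamma_tss = -188/411, Gamma_tst = 1222/1233, Gamma_ttt = 188/411


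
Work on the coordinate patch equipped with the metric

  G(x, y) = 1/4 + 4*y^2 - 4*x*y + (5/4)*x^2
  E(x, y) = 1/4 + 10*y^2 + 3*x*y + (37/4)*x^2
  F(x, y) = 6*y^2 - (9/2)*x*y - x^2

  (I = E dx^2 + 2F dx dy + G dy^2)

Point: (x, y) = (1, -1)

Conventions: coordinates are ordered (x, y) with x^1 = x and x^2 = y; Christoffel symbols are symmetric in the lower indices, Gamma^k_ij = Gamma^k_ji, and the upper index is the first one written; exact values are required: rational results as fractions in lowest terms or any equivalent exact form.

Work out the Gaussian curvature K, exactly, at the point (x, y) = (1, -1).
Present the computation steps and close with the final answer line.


E = 33/2, F = 19/2, G = 19/2, EG - F^2 = 133/2 at the point
E_x = 31/2, E_y = -17, F_x = 5/2, F_y = -33/2, G_x = 13/2, G_y = -12
E_yy = 20, F_xy = -9/2, G_xx = 5/2
By Brioschi, K is (det M1 - det M2) divided by (EG - F^2) squared.
M1 = [[-E_yy/2 + F_xy - G_xx/2, E_x/2, F_x - E_y/2], [F_y - G_x/2, E, F], [G_y/2, F, G]] = [[-63/4, 31/4, 11], [-79/4, 33/2, 19/2], [-6, 19/2, 19/2]]; det M1 = -32317/32
M2 = [[0, E_y/2, G_x/2], [E_y/2, E, F], [G_x/2, F, G]] = [[0, -17/2, 13/4], [-17/2, 33/2, 19/2], [13/4, 19/2, 19/2]]; det M2 = -44337/32
det M1 - det M2 = 3005/8; K = 3005/8 / (133/2)^2 = 3005/35378

Answer: K = 3005/35378


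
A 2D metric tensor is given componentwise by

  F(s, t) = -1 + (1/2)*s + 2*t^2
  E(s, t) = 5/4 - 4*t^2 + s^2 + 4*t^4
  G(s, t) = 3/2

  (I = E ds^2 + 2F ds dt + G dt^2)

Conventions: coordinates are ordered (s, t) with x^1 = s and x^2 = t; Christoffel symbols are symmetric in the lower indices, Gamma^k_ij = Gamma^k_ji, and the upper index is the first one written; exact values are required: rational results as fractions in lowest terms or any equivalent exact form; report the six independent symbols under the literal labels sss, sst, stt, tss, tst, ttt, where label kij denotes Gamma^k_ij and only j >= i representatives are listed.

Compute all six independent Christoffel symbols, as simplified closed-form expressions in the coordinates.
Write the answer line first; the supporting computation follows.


Answer: Gamma_sss = (32*s*t^3 - 16*s*t + 10*s + 128*t^5 - 128*t^3 - 8*t^2 + 32*t + 4)/(10*s^2 - 16*s*t^2 + 8*s + 16*t^4 - 16*t^2 + 7), Gamma_sst = (96*t^3 - 48*t)/(10*s^2 - 16*s*t^2 + 8*s + 16*t^4 - 16*t^2 + 7), Gamma_stt = 48*t/(10*s^2 - 16*s*t^2 + 8*s + 16*t^4 - 16*t^2 + 7), Gamma_tss = (-64*s^2*t^3 + 32*s^2*t - 16*s*t^2 + 8*s - 256*t^7 + 384*t^5 + 16*t^4 - 208*t^3 - 16*t^2 + 40*t + 5)/(10*s^2 - 16*s*t^2 + 8*s + 16*t^4 - 16*t^2 + 7), Gamma_tst = (-32*s*t^3 + 16*s*t - 128*t^5 + 128*t^3 - 32*t)/(10*s^2 - 16*s*t^2 + 8*s + 16*t^4 - 16*t^2 + 7), Gamma_ttt = (-16*s*t - 64*t^3 + 32*t)/(10*s^2 - 16*s*t^2 + 8*s + 16*t^4 - 16*t^2 + 7)

E = 5/4 - 4*t^2 + s^2 + 4*t^4; F = -1 + (1/2)*s + 2*t^2; G = 3/2
Gamma^k_ij = (1/2) g^{kl} (d_i g_jl + d_j g_il - d_l g_ij), with g^inv = (1/(EG-F^2)) [[G, -F], [-F, E]]
first partials: E_s = 2*s, E_t = -8*t + 16*t^3, F_s = 1/2, F_t = 4*t, G_s = 0, G_t = 0
D = EG - F^2 = 7/8 + s - 2*t^2 + (5/4)*s^2 - 2*s*t^2 + 2*t^4
expanded: Gamma^s_ss = (G E_s - 2F F_s + F E_t)/(2D), Gamma^s_st = (G E_t - F G_s)/(2D), Gamma^s_tt = (2G F_t - G G_s - F G_t)/(2D), Gamma^t_ss = (2E F_s - E E_t - F E_s)/(2D), Gamma^t_st = (E G_s - F E_t)/(2D), Gamma^t_tt = (E G_t - 2F F_t + F G_s)/(2D); substitute and cancel common factors


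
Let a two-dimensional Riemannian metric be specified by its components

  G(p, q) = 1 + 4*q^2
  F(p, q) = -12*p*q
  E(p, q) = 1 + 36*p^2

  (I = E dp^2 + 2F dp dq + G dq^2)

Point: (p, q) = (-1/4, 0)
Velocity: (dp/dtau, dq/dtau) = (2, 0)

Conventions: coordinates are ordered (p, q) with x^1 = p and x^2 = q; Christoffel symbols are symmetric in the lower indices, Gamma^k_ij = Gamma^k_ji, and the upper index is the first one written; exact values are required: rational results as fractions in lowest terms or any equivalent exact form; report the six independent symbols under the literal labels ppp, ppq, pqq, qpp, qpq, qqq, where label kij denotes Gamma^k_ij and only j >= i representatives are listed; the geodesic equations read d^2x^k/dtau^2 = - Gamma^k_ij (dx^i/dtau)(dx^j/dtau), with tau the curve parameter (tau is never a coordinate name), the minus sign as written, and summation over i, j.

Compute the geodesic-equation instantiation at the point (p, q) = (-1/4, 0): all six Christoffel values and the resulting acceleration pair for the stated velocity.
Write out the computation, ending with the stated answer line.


E = 13/4, F = 0, G = 1 at the point
E_p = -18, E_q = 0, F_p = 0, F_q = 3, G_p = 0, G_q = 0
EG - F^2 = 13/4;  g^inv = (4/13) * [[1, 0], [0, 13/4]]
first-kind symbols [ij,l] = (1/2)(d_i g_jl + d_j g_il - d_l g_ij): [pp,p] = E_p/2 = -9, [pp,q] = F_p - E_q/2 = 0, [pq,p] = E_q/2 = 0, [pq,q] = G_p/2 = 0, [qq,p] = F_q - G_p/2 = 3, [qq,q] = G_q/2 = 0
Gamma^p_ij = (G*[ij,p] - F*[ij,q])/(EG - F^2), Gamma^q_ij = (E*[ij,q] - F*[ij,p])/(EG - F^2)
Gamma_ppp = -36/13, Gamma_ppq = 0, Gamma_pqq = 12/13, Gamma_qpp = 0, Gamma_qpq = 0, Gamma_qqq = 0
d^2p/dtau^2 = -(Gamma_ppp*(2)^2 + 2*Gamma_ppq*(2)*(0) + Gamma_pqq*(0)^2) = 144/13
d^2q/dtau^2 = -(Gamma_qpp*(2)^2 + 2*Gamma_qpq*(2)*(0) + Gamma_qqq*(0)^2) = 0

Answer: Gamma_ppp = -36/13, Gamma_ppq = 0, Gamma_pqq = 12/13, Gamma_qpp = 0, Gamma_qpq = 0, Gamma_qqq = 0; accelerations (d^2p/dtau^2, d^2q/dtau^2) = (144/13, 0)


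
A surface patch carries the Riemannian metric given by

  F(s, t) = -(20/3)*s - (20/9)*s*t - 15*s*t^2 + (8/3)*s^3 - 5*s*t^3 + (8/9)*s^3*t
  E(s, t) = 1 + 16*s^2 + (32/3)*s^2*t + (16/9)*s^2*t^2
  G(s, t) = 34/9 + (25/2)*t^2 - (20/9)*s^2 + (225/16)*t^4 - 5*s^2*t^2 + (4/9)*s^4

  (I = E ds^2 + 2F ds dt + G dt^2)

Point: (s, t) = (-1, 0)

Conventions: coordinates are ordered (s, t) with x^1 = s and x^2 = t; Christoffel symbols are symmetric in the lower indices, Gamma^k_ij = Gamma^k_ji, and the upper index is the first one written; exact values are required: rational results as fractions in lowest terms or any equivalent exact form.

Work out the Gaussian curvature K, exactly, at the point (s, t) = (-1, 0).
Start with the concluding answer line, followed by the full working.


Answer: K = -4/729

E = 17, F = 4, G = 2, EG - F^2 = 18 at the point
E_s = -32, E_t = 32/3, F_s = 4/3, F_t = 4/3, G_s = 8/3, G_t = 0
E_tt = 32/9, F_st = 4/9, G_ss = 8/9
The intrinsic route: Brioschi's K = (det M1 - det M2)/(EG - F^2)^2.
M1 = [[-E_tt/2 + F_st - G_ss/2, E_s/2, F_s - E_t/2], [F_t - G_s/2, E, F], [G_t/2, F, G]] = [[-16/9, -16, -4], [0, 17, 4], [0, 4, 2]]; det M1 = -32
M2 = [[0, E_t/2, G_s/2], [E_t/2, E, F], [G_s/2, F, G]] = [[0, 16/3, 4/3], [16/3, 17, 4], [4/3, 4, 2]]; det M2 = -272/9
det M1 - det M2 = -16/9; K = -16/9 / (18)^2 = -4/729


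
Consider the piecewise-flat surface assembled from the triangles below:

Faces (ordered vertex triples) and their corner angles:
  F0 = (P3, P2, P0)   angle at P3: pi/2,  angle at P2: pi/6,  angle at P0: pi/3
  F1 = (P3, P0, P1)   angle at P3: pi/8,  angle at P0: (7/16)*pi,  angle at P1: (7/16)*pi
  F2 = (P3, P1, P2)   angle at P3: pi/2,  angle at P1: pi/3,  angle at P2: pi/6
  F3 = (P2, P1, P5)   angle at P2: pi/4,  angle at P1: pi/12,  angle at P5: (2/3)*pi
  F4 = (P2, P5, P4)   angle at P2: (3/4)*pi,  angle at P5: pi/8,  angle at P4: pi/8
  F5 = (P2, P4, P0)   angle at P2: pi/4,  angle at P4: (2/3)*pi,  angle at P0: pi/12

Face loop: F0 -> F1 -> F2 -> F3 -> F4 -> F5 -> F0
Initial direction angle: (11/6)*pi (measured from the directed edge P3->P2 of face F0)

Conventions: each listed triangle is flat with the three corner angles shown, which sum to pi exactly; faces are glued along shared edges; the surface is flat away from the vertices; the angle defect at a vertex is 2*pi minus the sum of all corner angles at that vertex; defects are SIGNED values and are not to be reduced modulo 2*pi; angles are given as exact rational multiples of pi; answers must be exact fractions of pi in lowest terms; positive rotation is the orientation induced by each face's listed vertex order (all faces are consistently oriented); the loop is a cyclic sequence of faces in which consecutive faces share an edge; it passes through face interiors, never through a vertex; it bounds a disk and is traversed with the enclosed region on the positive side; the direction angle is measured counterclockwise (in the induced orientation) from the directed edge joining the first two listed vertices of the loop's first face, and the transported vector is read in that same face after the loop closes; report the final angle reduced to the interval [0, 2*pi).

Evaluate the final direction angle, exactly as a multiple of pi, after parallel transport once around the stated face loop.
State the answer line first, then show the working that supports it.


Answer: final direction angle = (9/8)*pi

enclosed vertex P2: corner angles sum to (19/12)*pi, defect = 2*pi - (19/12)*pi = (5/12)*pi
enclosed vertex P3: corner angles sum to (9/8)*pi, defect = 2*pi - (9/8)*pi = (7/8)*pi
holonomy = initial angle + sum of enclosed defects (mod 2*pi), positive in the induced orientation
final angle = (11/6)*pi + (31/24)*pi = (9/8)*pi (mod 2*pi)


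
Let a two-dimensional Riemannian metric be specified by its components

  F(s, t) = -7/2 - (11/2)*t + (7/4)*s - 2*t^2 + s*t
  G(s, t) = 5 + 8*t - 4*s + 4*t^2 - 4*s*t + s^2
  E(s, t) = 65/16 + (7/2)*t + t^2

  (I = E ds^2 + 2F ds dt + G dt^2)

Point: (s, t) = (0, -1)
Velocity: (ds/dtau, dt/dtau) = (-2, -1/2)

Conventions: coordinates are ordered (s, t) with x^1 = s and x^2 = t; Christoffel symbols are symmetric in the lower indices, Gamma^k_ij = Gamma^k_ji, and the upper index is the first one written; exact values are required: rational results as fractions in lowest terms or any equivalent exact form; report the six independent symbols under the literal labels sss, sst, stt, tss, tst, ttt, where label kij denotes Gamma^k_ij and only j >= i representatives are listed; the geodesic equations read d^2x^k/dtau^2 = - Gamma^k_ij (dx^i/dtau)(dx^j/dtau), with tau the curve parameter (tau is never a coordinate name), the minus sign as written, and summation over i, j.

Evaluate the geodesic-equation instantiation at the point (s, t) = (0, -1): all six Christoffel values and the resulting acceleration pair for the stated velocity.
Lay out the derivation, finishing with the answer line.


E = 25/16, F = 0, G = 1 at the point
E_s = 0, E_t = 3/2, F_s = 3/4, F_t = -3/2, G_s = 0, G_t = 0
EG - F^2 = 25/16;  g^inv = (16/25) * [[1, 0], [0, 25/16]]
first-kind symbols [ij,l] = (1/2)(d_i g_jl + d_j g_il - d_l g_ij): [ss,s] = E_s/2 = 0, [ss,t] = F_s - E_t/2 = 0, [st,s] = E_t/2 = 3/4, [st,t] = G_s/2 = 0, [tt,s] = F_t - G_s/2 = -3/2, [tt,t] = G_t/2 = 0
Gamma^s_ij = (G*[ij,s] - F*[ij,t])/(EG - F^2), Gamma^t_ij = (E*[ij,t] - F*[ij,s])/(EG - F^2)
Gamma_sss = 0, Gamma_sst = 12/25, Gamma_stt = -24/25, Gamma_tss = 0, Gamma_tst = 0, Gamma_ttt = 0
d^2s/dtau^2 = -(Gamma_sss*(-2)^2 + 2*Gamma_sst*(-2)*(-1/2) + Gamma_stt*(-1/2)^2) = -18/25
d^2t/dtau^2 = -(Gamma_tss*(-2)^2 + 2*Gamma_tst*(-2)*(-1/2) + Gamma_ttt*(-1/2)^2) = 0

Answer: Gamma_sss = 0, Gamma_sst = 12/25, Gamma_stt = -24/25, Gamma_tss = 0, Gamma_tst = 0, Gamma_ttt = 0; accelerations (d^2s/dtau^2, d^2t/dtau^2) = (-18/25, 0)


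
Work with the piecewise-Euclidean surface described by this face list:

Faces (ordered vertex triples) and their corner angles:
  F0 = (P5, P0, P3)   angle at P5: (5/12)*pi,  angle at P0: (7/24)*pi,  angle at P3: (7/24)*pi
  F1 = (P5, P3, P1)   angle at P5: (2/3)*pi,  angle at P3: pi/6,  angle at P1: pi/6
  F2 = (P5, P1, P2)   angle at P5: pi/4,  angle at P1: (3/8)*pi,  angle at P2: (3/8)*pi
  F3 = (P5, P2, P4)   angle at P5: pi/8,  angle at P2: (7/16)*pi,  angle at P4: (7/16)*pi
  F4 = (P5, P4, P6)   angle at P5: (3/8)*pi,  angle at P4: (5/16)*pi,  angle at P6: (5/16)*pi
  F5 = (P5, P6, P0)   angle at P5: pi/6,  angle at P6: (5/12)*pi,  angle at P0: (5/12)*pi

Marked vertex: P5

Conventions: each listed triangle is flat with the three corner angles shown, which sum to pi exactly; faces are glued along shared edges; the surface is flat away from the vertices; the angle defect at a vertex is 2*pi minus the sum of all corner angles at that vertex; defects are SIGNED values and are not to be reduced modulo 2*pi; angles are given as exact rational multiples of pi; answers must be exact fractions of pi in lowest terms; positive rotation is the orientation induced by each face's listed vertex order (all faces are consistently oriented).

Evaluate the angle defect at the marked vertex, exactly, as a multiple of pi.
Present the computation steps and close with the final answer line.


Sum of corner angles at P5: 2*pi
defect = 2*pi - 2*pi

Answer: defect(P5) = 0


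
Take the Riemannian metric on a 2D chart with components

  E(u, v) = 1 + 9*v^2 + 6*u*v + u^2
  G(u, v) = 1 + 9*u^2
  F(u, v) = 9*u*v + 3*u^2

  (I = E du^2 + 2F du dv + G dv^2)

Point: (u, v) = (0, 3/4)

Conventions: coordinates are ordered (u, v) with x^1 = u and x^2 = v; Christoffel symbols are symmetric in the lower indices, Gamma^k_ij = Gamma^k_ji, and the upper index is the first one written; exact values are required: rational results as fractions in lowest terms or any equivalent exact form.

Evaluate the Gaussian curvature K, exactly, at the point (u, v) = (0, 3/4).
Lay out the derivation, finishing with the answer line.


E = 97/16, F = 0, G = 1, EG - F^2 = 97/16 at the point
E_u = 9/2, E_v = 27/2, F_u = 27/4, F_v = 0, G_u = 0, G_v = 0
E_vv = 18, F_uv = 9, G_uu = 18
Compute both Brioschi determinants and normalise by (EG - F^2)^2.
M1 = [[-E_vv/2 + F_uv - G_uu/2, E_u/2, F_u - E_v/2], [F_v - G_u/2, E, F], [G_v/2, F, G]] = [[-9, 9/4, 0], [0, 97/16, 0], [0, 0, 1]]; det M1 = -873/16
M2 = [[0, E_v/2, G_u/2], [E_v/2, E, F], [G_u/2, F, G]] = [[0, 27/4, 0], [27/4, 97/16, 0], [0, 0, 1]]; det M2 = -729/16
det M1 - det M2 = -9; K = -9 / (97/16)^2 = -2304/9409

Answer: K = -2304/9409


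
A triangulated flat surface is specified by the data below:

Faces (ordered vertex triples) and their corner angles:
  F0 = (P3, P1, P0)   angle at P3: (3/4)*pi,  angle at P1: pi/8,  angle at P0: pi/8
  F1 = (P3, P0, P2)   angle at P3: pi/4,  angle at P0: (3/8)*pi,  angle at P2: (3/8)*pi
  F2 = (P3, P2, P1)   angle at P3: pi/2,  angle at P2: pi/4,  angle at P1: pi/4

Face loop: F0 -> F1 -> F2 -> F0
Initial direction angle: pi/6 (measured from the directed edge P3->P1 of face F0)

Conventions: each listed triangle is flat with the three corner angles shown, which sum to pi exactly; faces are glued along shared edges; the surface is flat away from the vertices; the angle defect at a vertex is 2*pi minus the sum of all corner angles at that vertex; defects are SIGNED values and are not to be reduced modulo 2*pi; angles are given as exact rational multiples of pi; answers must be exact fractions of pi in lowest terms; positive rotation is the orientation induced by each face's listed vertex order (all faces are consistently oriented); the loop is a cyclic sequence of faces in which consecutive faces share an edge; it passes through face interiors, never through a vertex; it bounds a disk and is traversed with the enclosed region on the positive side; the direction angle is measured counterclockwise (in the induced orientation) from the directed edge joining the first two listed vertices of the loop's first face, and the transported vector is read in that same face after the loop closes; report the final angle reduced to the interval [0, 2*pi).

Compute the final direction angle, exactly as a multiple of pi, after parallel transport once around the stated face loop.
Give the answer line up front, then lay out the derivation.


Answer: final direction angle = (2/3)*pi

enclosed vertex P3: corner angles sum to (3/2)*pi, defect = 2*pi - (3/2)*pi = pi/2
transport around the loop rotates by the sum of enclosed defects; add to the initial angle mod 2*pi
final angle = pi/6 + pi/2 = (2/3)*pi (mod 2*pi)


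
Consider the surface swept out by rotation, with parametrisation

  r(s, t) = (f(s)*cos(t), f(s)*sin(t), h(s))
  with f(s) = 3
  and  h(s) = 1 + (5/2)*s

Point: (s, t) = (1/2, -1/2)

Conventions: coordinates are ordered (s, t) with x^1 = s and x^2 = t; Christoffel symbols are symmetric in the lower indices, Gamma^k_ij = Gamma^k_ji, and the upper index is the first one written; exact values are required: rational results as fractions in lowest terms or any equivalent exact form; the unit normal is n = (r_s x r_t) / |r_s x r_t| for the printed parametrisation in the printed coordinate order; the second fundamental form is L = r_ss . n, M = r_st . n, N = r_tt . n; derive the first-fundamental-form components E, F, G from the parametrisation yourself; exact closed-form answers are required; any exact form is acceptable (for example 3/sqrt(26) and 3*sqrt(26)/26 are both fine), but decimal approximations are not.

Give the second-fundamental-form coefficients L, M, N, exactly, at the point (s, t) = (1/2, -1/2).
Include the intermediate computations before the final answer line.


f = 3, f' = 0, f'' = 0, h' = 5/2, h'' = 0
E = 25/4, F = 0, G = 9; answer radicand W^2 = 25/4
unnormalised second-form numerators: l = 0, m = 0, n = 15/2; L = l/sqrt(25/4), and similarly M = m/sqrt(W^2), N = n/sqrt(W^2)

Answer: L = 0, M = 0, N = 3


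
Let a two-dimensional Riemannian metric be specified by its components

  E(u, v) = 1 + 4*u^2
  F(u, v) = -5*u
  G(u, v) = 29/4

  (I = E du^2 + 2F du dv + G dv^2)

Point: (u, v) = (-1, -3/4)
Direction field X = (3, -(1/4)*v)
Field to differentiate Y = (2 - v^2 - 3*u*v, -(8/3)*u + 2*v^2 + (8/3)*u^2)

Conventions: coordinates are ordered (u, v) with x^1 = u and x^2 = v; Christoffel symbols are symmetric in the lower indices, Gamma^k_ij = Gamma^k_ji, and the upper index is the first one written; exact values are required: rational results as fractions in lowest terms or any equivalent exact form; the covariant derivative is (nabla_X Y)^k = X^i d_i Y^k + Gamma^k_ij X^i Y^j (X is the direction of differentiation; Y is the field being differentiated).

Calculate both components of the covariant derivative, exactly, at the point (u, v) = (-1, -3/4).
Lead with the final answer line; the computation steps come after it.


Answer: (nabla_X Y)^u = 4061/480, (nabla_X Y)^v = -1127/48

E = 5, F = 5, G = 29/4 at the point
E_u = -8, E_v = 0, F_u = -5, F_v = 0, G_u = 0, G_v = 0
EG - F^2 = 45/4;  g^inv = (4/45) * [[29/4, -5], [-5, 5]]
first-kind symbols [ij,l] = (1/2)(d_i g_jl + d_j g_il - d_l g_ij): [uu,u] = E_u/2 = -4, [uu,v] = F_u - E_v/2 = -5, [uv,u] = E_v/2 = 0, [uv,v] = G_u/2 = 0, [vv,u] = F_v - G_u/2 = 0, [vv,v] = G_v/2 = 0
Gamma^u_ij = (G*[ij,u] - F*[ij,v])/(EG - F^2), Gamma^v_ij = (E*[ij,v] - F*[ij,u])/(EG - F^2)
Gamma_uuu = -16/45, Gamma_uuv = 0, Gamma_uvv = 0, Gamma_vuu = -4/9, Gamma_vuv = 0, Gamma_vvv = 0
X = (3, 3/16), Y = (-13/16, 155/24) at the point
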